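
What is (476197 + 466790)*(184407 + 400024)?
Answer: 551110835397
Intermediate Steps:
(476197 + 466790)*(184407 + 400024) = 942987*584431 = 551110835397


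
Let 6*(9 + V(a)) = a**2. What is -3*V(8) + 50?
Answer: 45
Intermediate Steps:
V(a) = -9 + a**2/6
-3*V(8) + 50 = -3*(-9 + (1/6)*8**2) + 50 = -3*(-9 + (1/6)*64) + 50 = -3*(-9 + 32/3) + 50 = -3*5/3 + 50 = -5 + 50 = 45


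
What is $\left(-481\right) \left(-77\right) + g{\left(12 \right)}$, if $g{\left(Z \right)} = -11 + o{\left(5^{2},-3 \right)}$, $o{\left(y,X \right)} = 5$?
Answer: $37031$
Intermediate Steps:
$g{\left(Z \right)} = -6$ ($g{\left(Z \right)} = -11 + 5 = -6$)
$\left(-481\right) \left(-77\right) + g{\left(12 \right)} = \left(-481\right) \left(-77\right) - 6 = 37037 - 6 = 37031$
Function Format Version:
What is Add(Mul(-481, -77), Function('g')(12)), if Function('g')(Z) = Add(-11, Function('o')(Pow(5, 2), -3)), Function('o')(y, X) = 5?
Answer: 37031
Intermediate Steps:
Function('g')(Z) = -6 (Function('g')(Z) = Add(-11, 5) = -6)
Add(Mul(-481, -77), Function('g')(12)) = Add(Mul(-481, -77), -6) = Add(37037, -6) = 37031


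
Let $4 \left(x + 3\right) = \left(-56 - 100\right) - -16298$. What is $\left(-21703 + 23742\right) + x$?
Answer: $\frac{12143}{2} \approx 6071.5$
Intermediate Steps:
$x = \frac{8065}{2}$ ($x = -3 + \frac{\left(-56 - 100\right) - -16298}{4} = -3 + \frac{\left(-56 - 100\right) + 16298}{4} = -3 + \frac{-156 + 16298}{4} = -3 + \frac{1}{4} \cdot 16142 = -3 + \frac{8071}{2} = \frac{8065}{2} \approx 4032.5$)
$\left(-21703 + 23742\right) + x = \left(-21703 + 23742\right) + \frac{8065}{2} = 2039 + \frac{8065}{2} = \frac{12143}{2}$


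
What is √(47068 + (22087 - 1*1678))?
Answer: √67477 ≈ 259.76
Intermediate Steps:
√(47068 + (22087 - 1*1678)) = √(47068 + (22087 - 1678)) = √(47068 + 20409) = √67477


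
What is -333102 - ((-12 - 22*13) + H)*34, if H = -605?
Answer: -302400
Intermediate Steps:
-333102 - ((-12 - 22*13) + H)*34 = -333102 - ((-12 - 22*13) - 605)*34 = -333102 - ((-12 - 286) - 605)*34 = -333102 - (-298 - 605)*34 = -333102 - (-903)*34 = -333102 - 1*(-30702) = -333102 + 30702 = -302400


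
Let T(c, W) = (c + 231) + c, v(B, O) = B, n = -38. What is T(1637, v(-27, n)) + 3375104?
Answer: 3378609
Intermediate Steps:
T(c, W) = 231 + 2*c (T(c, W) = (231 + c) + c = 231 + 2*c)
T(1637, v(-27, n)) + 3375104 = (231 + 2*1637) + 3375104 = (231 + 3274) + 3375104 = 3505 + 3375104 = 3378609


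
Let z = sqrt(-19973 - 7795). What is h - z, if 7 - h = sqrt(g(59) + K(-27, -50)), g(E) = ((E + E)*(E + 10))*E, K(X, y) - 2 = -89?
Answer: 7 - sqrt(480291) - 2*I*sqrt(6942) ≈ -686.03 - 166.64*I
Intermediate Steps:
K(X, y) = -87 (K(X, y) = 2 - 89 = -87)
g(E) = 2*E**2*(10 + E) (g(E) = ((2*E)*(10 + E))*E = (2*E*(10 + E))*E = 2*E**2*(10 + E))
h = 7 - sqrt(480291) (h = 7 - sqrt(2*59**2*(10 + 59) - 87) = 7 - sqrt(2*3481*69 - 87) = 7 - sqrt(480378 - 87) = 7 - sqrt(480291) ≈ -686.03)
z = 2*I*sqrt(6942) (z = sqrt(-27768) = 2*I*sqrt(6942) ≈ 166.64*I)
h - z = (7 - sqrt(480291)) - 2*I*sqrt(6942) = 7 - sqrt(480291) - 2*I*sqrt(6942)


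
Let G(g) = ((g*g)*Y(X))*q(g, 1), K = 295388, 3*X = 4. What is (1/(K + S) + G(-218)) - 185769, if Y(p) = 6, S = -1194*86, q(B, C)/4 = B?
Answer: -47950793965247/192704 ≈ -2.4883e+8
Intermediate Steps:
X = 4/3 (X = (1/3)*4 = 4/3 ≈ 1.3333)
q(B, C) = 4*B
S = -102684
G(g) = 24*g**3 (G(g) = ((g*g)*6)*(4*g) = (g**2*6)*(4*g) = (6*g**2)*(4*g) = 24*g**3)
(1/(K + S) + G(-218)) - 185769 = (1/(295388 - 102684) + 24*(-218)**3) - 185769 = (1/192704 + 24*(-10360232)) - 185769 = (1/192704 - 248645568) - 185769 = -47914995535871/192704 - 185769 = -47950793965247/192704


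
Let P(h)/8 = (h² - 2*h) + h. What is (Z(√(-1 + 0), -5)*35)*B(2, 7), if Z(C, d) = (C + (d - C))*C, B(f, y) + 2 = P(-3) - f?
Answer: -16100*I ≈ -16100.0*I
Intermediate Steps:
P(h) = -8*h + 8*h² (P(h) = 8*((h² - 2*h) + h) = 8*(h² - h) = -8*h + 8*h²)
B(f, y) = 94 - f (B(f, y) = -2 + (8*(-3)*(-1 - 3) - f) = -2 + (8*(-3)*(-4) - f) = -2 + (96 - f) = 94 - f)
Z(C, d) = C*d (Z(C, d) = d*C = C*d)
(Z(√(-1 + 0), -5)*35)*B(2, 7) = ((√(-1 + 0)*(-5))*35)*(94 - 1*2) = ((√(-1)*(-5))*35)*(94 - 2) = ((I*(-5))*35)*92 = (-5*I*35)*92 = -175*I*92 = -16100*I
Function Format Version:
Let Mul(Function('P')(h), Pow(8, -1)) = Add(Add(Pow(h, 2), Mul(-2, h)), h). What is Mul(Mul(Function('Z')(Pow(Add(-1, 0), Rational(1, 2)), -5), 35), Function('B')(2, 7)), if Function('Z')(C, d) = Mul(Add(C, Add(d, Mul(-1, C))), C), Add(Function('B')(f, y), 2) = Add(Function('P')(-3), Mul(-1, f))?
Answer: Mul(-16100, I) ≈ Mul(-16100., I)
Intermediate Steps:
Function('P')(h) = Add(Mul(-8, h), Mul(8, Pow(h, 2))) (Function('P')(h) = Mul(8, Add(Add(Pow(h, 2), Mul(-2, h)), h)) = Mul(8, Add(Pow(h, 2), Mul(-1, h))) = Add(Mul(-8, h), Mul(8, Pow(h, 2))))
Function('B')(f, y) = Add(94, Mul(-1, f)) (Function('B')(f, y) = Add(-2, Add(Mul(8, -3, Add(-1, -3)), Mul(-1, f))) = Add(-2, Add(Mul(8, -3, -4), Mul(-1, f))) = Add(-2, Add(96, Mul(-1, f))) = Add(94, Mul(-1, f)))
Function('Z')(C, d) = Mul(C, d) (Function('Z')(C, d) = Mul(d, C) = Mul(C, d))
Mul(Mul(Function('Z')(Pow(Add(-1, 0), Rational(1, 2)), -5), 35), Function('B')(2, 7)) = Mul(Mul(Mul(Pow(Add(-1, 0), Rational(1, 2)), -5), 35), Add(94, Mul(-1, 2))) = Mul(Mul(Mul(Pow(-1, Rational(1, 2)), -5), 35), Add(94, -2)) = Mul(Mul(Mul(I, -5), 35), 92) = Mul(Mul(Mul(-5, I), 35), 92) = Mul(Mul(-175, I), 92) = Mul(-16100, I)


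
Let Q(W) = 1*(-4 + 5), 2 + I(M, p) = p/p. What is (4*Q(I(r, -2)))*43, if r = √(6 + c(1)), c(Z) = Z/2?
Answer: 172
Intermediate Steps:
c(Z) = Z/2 (c(Z) = Z*(½) = Z/2)
r = √26/2 (r = √(6 + (½)*1) = √(6 + ½) = √(13/2) = √26/2 ≈ 2.5495)
I(M, p) = -1 (I(M, p) = -2 + p/p = -2 + 1 = -1)
Q(W) = 1 (Q(W) = 1*1 = 1)
(4*Q(I(r, -2)))*43 = (4*1)*43 = 4*43 = 172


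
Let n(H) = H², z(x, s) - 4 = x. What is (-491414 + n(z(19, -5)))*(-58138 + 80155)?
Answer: -10807815045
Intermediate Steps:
z(x, s) = 4 + x
(-491414 + n(z(19, -5)))*(-58138 + 80155) = (-491414 + (4 + 19)²)*(-58138 + 80155) = (-491414 + 23²)*22017 = (-491414 + 529)*22017 = -490885*22017 = -10807815045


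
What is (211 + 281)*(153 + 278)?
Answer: 212052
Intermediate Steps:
(211 + 281)*(153 + 278) = 492*431 = 212052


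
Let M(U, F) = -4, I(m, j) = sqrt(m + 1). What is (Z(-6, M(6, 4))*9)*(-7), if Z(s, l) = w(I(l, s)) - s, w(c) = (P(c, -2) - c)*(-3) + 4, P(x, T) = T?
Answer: -1008 - 189*I*sqrt(3) ≈ -1008.0 - 327.36*I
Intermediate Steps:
I(m, j) = sqrt(1 + m)
w(c) = 10 + 3*c (w(c) = (-2 - c)*(-3) + 4 = (6 + 3*c) + 4 = 10 + 3*c)
Z(s, l) = 10 - s + 3*sqrt(1 + l) (Z(s, l) = (10 + 3*sqrt(1 + l)) - s = 10 - s + 3*sqrt(1 + l))
(Z(-6, M(6, 4))*9)*(-7) = ((10 - 1*(-6) + 3*sqrt(1 - 4))*9)*(-7) = ((10 + 6 + 3*sqrt(-3))*9)*(-7) = ((10 + 6 + 3*(I*sqrt(3)))*9)*(-7) = ((10 + 6 + 3*I*sqrt(3))*9)*(-7) = ((16 + 3*I*sqrt(3))*9)*(-7) = (144 + 27*I*sqrt(3))*(-7) = -1008 - 189*I*sqrt(3)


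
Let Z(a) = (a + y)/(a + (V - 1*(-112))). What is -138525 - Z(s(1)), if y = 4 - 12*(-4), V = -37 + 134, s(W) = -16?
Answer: -26735361/193 ≈ -1.3853e+5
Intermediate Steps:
V = 97
y = 52 (y = 4 + 48 = 52)
Z(a) = (52 + a)/(209 + a) (Z(a) = (a + 52)/(a + (97 - 1*(-112))) = (52 + a)/(a + (97 + 112)) = (52 + a)/(a + 209) = (52 + a)/(209 + a))
-138525 - Z(s(1)) = -138525 - (52 - 16)/(209 - 16) = -138525 - 36/193 = -26735361/193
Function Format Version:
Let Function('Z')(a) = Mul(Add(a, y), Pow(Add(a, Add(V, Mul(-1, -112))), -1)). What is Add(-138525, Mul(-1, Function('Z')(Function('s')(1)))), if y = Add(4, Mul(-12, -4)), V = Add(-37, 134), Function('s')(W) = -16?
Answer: Rational(-26735361, 193) ≈ -1.3853e+5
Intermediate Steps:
V = 97
y = 52 (y = Add(4, 48) = 52)
Function('Z')(a) = Mul(Pow(Add(209, a), -1), Add(52, a)) (Function('Z')(a) = Mul(Add(a, 52), Pow(Add(a, Add(97, Mul(-1, -112))), -1)) = Mul(Add(52, a), Pow(Add(a, Add(97, 112)), -1)) = Mul(Add(52, a), Pow(Add(a, 209), -1)) = Mul(Add(52, a), Pow(Add(209, a), -1)) = Mul(Pow(Add(209, a), -1), Add(52, a)))
Add(-138525, Mul(-1, Function('Z')(Function('s')(1)))) = Add(-138525, Mul(-1, Mul(Pow(Add(209, -16), -1), Add(52, -16)))) = Add(-138525, Mul(-1, Mul(Pow(193, -1), 36))) = Add(-138525, Mul(-1, Mul(Rational(1, 193), 36))) = Add(-138525, Mul(-1, Rational(36, 193))) = Add(-138525, Rational(-36, 193)) = Rational(-26735361, 193)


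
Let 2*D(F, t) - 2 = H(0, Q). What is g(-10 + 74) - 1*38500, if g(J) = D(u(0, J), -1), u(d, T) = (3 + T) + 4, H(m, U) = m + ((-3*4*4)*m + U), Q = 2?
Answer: -38498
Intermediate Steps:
H(m, U) = U - 47*m (H(m, U) = m + ((-12*4)*m + U) = m + (-48*m + U) = m + (U - 48*m) = U - 47*m)
u(d, T) = 7 + T
D(F, t) = 2 (D(F, t) = 1 + (2 - 47*0)/2 = 1 + (2 + 0)/2 = 1 + (½)*2 = 1 + 1 = 2)
g(J) = 2
g(-10 + 74) - 1*38500 = 2 - 1*38500 = 2 - 38500 = -38498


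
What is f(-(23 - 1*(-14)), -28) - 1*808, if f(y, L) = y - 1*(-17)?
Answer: -828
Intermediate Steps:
f(y, L) = 17 + y (f(y, L) = y + 17 = 17 + y)
f(-(23 - 1*(-14)), -28) - 1*808 = (17 - (23 - 1*(-14))) - 1*808 = (17 - (23 + 14)) - 808 = (17 - 1*37) - 808 = (17 - 37) - 808 = -20 - 808 = -828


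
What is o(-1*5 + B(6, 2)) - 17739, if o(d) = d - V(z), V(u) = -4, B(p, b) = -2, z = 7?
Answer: -17742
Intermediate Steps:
o(d) = 4 + d (o(d) = d - 1*(-4) = d + 4 = 4 + d)
o(-1*5 + B(6, 2)) - 17739 = (4 + (-1*5 - 2)) - 17739 = (4 + (-5 - 2)) - 17739 = (4 - 7) - 17739 = -3 - 17739 = -17742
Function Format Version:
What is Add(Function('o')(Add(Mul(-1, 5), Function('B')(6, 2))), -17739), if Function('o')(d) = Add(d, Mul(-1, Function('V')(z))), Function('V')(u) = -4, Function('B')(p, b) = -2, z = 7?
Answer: -17742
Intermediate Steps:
Function('o')(d) = Add(4, d) (Function('o')(d) = Add(d, Mul(-1, -4)) = Add(d, 4) = Add(4, d))
Add(Function('o')(Add(Mul(-1, 5), Function('B')(6, 2))), -17739) = Add(Add(4, Add(Mul(-1, 5), -2)), -17739) = Add(Add(4, Add(-5, -2)), -17739) = Add(Add(4, -7), -17739) = Add(-3, -17739) = -17742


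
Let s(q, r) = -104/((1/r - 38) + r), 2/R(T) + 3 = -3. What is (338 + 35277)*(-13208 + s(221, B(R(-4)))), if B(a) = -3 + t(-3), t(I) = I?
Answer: -24926910008/53 ≈ -4.7032e+8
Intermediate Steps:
R(T) = -⅓ (R(T) = 2/(-3 - 3) = 2/(-6) = 2*(-⅙) = -⅓)
B(a) = -6 (B(a) = -3 - 3 = -6)
s(q, r) = -104/(-38 + r + 1/r) (s(q, r) = -104/((-38 + 1/r) + r) = -104/(-38 + r + 1/r))
(338 + 35277)*(-13208 + s(221, B(R(-4)))) = (338 + 35277)*(-13208 - 104*(-6)/(1 + (-6)² - 38*(-6))) = 35615*(-13208 - 104*(-6)/(1 + 36 + 228)) = 35615*(-13208 - 104*(-6)/265) = 35615*(-13208 - 104*(-6)*1/265) = 35615*(-13208 + 624/265) = 35615*(-3499496/265) = -24926910008/53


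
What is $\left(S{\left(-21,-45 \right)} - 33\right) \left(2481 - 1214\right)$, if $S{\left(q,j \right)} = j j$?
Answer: $2523864$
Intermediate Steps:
$S{\left(q,j \right)} = j^{2}$
$\left(S{\left(-21,-45 \right)} - 33\right) \left(2481 - 1214\right) = \left(\left(-45\right)^{2} - 33\right) \left(2481 - 1214\right) = \left(2025 - 33\right) 1267 = 1992 \cdot 1267 = 2523864$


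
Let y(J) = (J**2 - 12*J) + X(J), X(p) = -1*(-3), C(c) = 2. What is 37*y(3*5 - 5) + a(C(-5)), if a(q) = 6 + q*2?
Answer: -619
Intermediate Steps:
X(p) = 3
a(q) = 6 + 2*q
y(J) = 3 + J**2 - 12*J (y(J) = (J**2 - 12*J) + 3 = 3 + J**2 - 12*J)
37*y(3*5 - 5) + a(C(-5)) = 37*(3 + (3*5 - 5)**2 - 12*(3*5 - 5)) + (6 + 2*2) = 37*(3 + (15 - 5)**2 - 12*(15 - 5)) + (6 + 4) = 37*(3 + 10**2 - 12*10) + 10 = 37*(3 + 100 - 120) + 10 = 37*(-17) + 10 = -629 + 10 = -619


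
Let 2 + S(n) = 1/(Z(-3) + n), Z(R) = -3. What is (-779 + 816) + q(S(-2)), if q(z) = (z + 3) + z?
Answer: 178/5 ≈ 35.600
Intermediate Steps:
S(n) = -2 + 1/(-3 + n)
q(z) = 3 + 2*z (q(z) = (3 + z) + z = 3 + 2*z)
(-779 + 816) + q(S(-2)) = (-779 + 816) + (3 + 2*((7 - 2*(-2))/(-3 - 2))) = 37 + (3 + 2*((7 + 4)/(-5))) = 37 + (3 + 2*(-⅕*11)) = 37 + (3 + 2*(-11/5)) = 37 + (3 - 22/5) = 37 - 7/5 = 178/5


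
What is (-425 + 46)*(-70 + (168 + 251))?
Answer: -132271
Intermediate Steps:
(-425 + 46)*(-70 + (168 + 251)) = -379*(-70 + 419) = -379*349 = -132271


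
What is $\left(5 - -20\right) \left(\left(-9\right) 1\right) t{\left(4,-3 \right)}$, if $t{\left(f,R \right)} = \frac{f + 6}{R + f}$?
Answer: $-2250$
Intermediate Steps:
$t{\left(f,R \right)} = \frac{6 + f}{R + f}$
$\left(5 - -20\right) \left(\left(-9\right) 1\right) t{\left(4,-3 \right)} = \left(5 - -20\right) \left(\left(-9\right) 1\right) \frac{6 + 4}{-3 + 4} = \left(5 + 20\right) \left(-9\right) 1^{-1} \cdot 10 = 25 \left(-9\right) 1 \cdot 10 = \left(-225\right) 10 = -2250$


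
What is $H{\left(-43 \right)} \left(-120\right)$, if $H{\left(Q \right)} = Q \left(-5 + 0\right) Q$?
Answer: $1109400$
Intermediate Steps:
$H{\left(Q \right)} = - 5 Q^{2}$ ($H{\left(Q \right)} = Q \left(-5\right) Q = - 5 Q Q = - 5 Q^{2}$)
$H{\left(-43 \right)} \left(-120\right) = - 5 \left(-43\right)^{2} \left(-120\right) = \left(-5\right) 1849 \left(-120\right) = \left(-9245\right) \left(-120\right) = 1109400$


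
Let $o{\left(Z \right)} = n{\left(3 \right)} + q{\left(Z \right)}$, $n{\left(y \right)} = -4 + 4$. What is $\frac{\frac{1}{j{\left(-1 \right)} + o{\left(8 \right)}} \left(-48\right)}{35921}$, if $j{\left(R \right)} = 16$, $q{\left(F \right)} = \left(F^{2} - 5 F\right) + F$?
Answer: $- \frac{1}{35921} \approx -2.7839 \cdot 10^{-5}$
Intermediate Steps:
$n{\left(y \right)} = 0$
$q{\left(F \right)} = F^{2} - 4 F$
$o{\left(Z \right)} = Z \left(-4 + Z\right)$ ($o{\left(Z \right)} = 0 + Z \left(-4 + Z\right) = Z \left(-4 + Z\right)$)
$\frac{\frac{1}{j{\left(-1 \right)} + o{\left(8 \right)}} \left(-48\right)}{35921} = \frac{\frac{1}{16 + 8 \left(-4 + 8\right)} \left(-48\right)}{35921} = \frac{1}{16 + 8 \cdot 4} \left(-48\right) \frac{1}{35921} = \frac{1}{16 + 32} \left(-48\right) \frac{1}{35921} = \frac{1}{48} \left(-48\right) \frac{1}{35921} = \left(-1\right) \frac{1}{35921} = - \frac{1}{35921}$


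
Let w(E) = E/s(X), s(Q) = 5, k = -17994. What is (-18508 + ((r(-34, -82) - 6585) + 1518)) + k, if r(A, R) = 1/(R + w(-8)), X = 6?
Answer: -17375847/418 ≈ -41569.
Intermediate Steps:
w(E) = E/5
r(A, R) = 1/(-8/5 + R) (r(A, R) = 1/(R + (1/5)*(-8)) = 1/(R - 8/5) = 1/(-8/5 + R))
(-18508 + ((r(-34, -82) - 6585) + 1518)) + k = (-18508 + ((5/(-8 + 5*(-82)) - 6585) + 1518)) - 17994 = (-18508 + ((5/(-8 - 410) - 6585) + 1518)) - 17994 = (-18508 + ((5/(-418) - 6585) + 1518)) - 17994 = (-18508 + ((5*(-1/418) - 6585) + 1518)) - 17994 = (-18508 + ((-5/418 - 6585) + 1518)) - 17994 = (-18508 + (-2752535/418 + 1518)) - 17994 = (-18508 - 2118011/418) - 17994 = -9854355/418 - 17994 = -17375847/418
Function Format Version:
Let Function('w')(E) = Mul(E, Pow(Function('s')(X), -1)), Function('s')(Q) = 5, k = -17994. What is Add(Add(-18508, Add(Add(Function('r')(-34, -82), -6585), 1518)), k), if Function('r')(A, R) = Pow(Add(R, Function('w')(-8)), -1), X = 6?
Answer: Rational(-17375847, 418) ≈ -41569.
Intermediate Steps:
Function('w')(E) = Mul(Rational(1, 5), E) (Function('w')(E) = Mul(E, Pow(5, -1)) = Mul(E, Rational(1, 5)) = Mul(Rational(1, 5), E))
Function('r')(A, R) = Pow(Add(Rational(-8, 5), R), -1) (Function('r')(A, R) = Pow(Add(R, Mul(Rational(1, 5), -8)), -1) = Pow(Add(R, Rational(-8, 5)), -1) = Pow(Add(Rational(-8, 5), R), -1))
Add(Add(-18508, Add(Add(Function('r')(-34, -82), -6585), 1518)), k) = Add(Add(-18508, Add(Add(Mul(5, Pow(Add(-8, Mul(5, -82)), -1)), -6585), 1518)), -17994) = Add(Add(-18508, Add(Add(Mul(5, Pow(Add(-8, -410), -1)), -6585), 1518)), -17994) = Add(Add(-18508, Add(Add(Mul(5, Pow(-418, -1)), -6585), 1518)), -17994) = Add(Add(-18508, Add(Add(Mul(5, Rational(-1, 418)), -6585), 1518)), -17994) = Add(Add(-18508, Add(Add(Rational(-5, 418), -6585), 1518)), -17994) = Add(Add(-18508, Add(Rational(-2752535, 418), 1518)), -17994) = Add(Add(-18508, Rational(-2118011, 418)), -17994) = Add(Rational(-9854355, 418), -17994) = Rational(-17375847, 418)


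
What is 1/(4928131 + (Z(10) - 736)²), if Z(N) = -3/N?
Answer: 100/547026869 ≈ 1.8281e-7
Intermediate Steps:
1/(4928131 + (Z(10) - 736)²) = 1/(4928131 + (-3/10 - 736)²) = 1/(4928131 + (-7363/10)²) = 1/(4928131 + 54213769/100) = 1/(547026869/100) = 100/547026869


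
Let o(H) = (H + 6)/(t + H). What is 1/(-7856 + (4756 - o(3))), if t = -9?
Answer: -2/6197 ≈ -0.00032274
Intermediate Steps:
o(H) = (6 + H)/(-9 + H) (o(H) = (H + 6)/(-9 + H) = (6 + H)/(-9 + H))
1/(-7856 + (4756 - o(3))) = 1/(-7856 + (4756 - (6 + 3)/(-9 + 3))) = 1/(-7856 + (4756 - 9/(-6))) = 1/(-7856 + (4756 - (-1)*9/6)) = 1/(-7856 + (4756 - 1*(-3/2))) = 1/(-7856 + (4756 + 3/2)) = 1/(-7856 + 9515/2) = 1/(-6197/2) = -2/6197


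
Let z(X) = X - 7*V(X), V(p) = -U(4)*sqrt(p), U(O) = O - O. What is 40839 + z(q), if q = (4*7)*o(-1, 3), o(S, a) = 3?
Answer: 40923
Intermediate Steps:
U(O) = 0
q = 84 (q = (4*7)*3 = 28*3 = 84)
V(p) = 0 (V(p) = -0*sqrt(p) = -1*0 = 0)
z(X) = X (z(X) = X - 7*0 = X + 0 = X)
40839 + z(q) = 40839 + 84 = 40923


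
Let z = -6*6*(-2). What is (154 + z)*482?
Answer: 108932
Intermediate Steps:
z = 72 (z = -36*(-2) = 72)
(154 + z)*482 = (154 + 72)*482 = 226*482 = 108932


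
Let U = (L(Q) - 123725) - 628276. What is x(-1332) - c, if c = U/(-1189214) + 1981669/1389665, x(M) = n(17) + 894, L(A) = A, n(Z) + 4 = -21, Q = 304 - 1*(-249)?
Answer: 716358197601652/826304536655 ≈ 866.94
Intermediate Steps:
Q = 553 (Q = 304 + 249 = 553)
n(Z) = -25 (n(Z) = -4 - 21 = -25)
U = -751448 (U = (553 - 123725) - 628276 = -123172 - 628276 = -751448)
x(M) = 869 (x(M) = -25 + 894 = 869)
c = 1700444751543/826304536655 (c = -751448/(-1189214) + 1981669/1389665 = -751448*(-1/1189214) + 1981669*(1/1389665) = 375724/594607 + 1981669/1389665 = 1700444751543/826304536655 ≈ 2.0579)
x(-1332) - c = 869 - 1*1700444751543/826304536655 = 869 - 1700444751543/826304536655 = 716358197601652/826304536655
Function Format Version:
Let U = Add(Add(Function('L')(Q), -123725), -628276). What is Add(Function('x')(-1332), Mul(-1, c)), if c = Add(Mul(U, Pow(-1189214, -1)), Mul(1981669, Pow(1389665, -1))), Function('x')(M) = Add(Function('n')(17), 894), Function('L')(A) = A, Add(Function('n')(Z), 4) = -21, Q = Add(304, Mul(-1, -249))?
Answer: Rational(716358197601652, 826304536655) ≈ 866.94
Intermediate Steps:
Q = 553 (Q = Add(304, 249) = 553)
Function('n')(Z) = -25 (Function('n')(Z) = Add(-4, -21) = -25)
U = -751448 (U = Add(Add(553, -123725), -628276) = Add(-123172, -628276) = -751448)
Function('x')(M) = 869 (Function('x')(M) = Add(-25, 894) = 869)
c = Rational(1700444751543, 826304536655) (c = Add(Mul(-751448, Pow(-1189214, -1)), Mul(1981669, Pow(1389665, -1))) = Add(Mul(-751448, Rational(-1, 1189214)), Mul(1981669, Rational(1, 1389665))) = Add(Rational(375724, 594607), Rational(1981669, 1389665)) = Rational(1700444751543, 826304536655) ≈ 2.0579)
Add(Function('x')(-1332), Mul(-1, c)) = Add(869, Mul(-1, Rational(1700444751543, 826304536655))) = Add(869, Rational(-1700444751543, 826304536655)) = Rational(716358197601652, 826304536655)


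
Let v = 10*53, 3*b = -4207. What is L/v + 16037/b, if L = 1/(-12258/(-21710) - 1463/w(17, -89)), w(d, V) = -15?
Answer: -2327354438967/203512639360 ≈ -11.436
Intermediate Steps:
b = -4207/3 (b = (⅓)*(-4207) = -4207/3 ≈ -1402.3)
v = 530
L = 6513/638912 (L = 1/(-12258/(-21710) - 1463/(-15)) = 1/(-12258*(-1/21710) - 1463*(-1/15)) = 1/(6129/10855 + 1463/15) = 1/(638912/6513) = 6513/638912 ≈ 0.010194)
L/v + 16037/b = (6513/638912)/530 + 16037/(-4207/3) = (6513/638912)*(1/530) + 16037*(-3/4207) = 6513/338623360 - 6873/601 = -2327354438967/203512639360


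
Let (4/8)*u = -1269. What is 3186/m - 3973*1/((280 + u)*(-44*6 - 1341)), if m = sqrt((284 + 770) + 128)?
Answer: -3973/3624090 + 531*sqrt(1182)/197 ≈ 92.668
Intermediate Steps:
m = sqrt(1182) (m = sqrt(1054 + 128) = sqrt(1182) ≈ 34.380)
u = -2538 (u = 2*(-1269) = -2538)
3186/m - 3973*1/((280 + u)*(-44*6 - 1341)) = 3186/(sqrt(1182)) - 3973*1/((280 - 2538)*(-44*6 - 1341)) = 3186*(sqrt(1182)/1182) - 3973*(-1/(2258*(-264 - 1341))) = 531*sqrt(1182)/197 - 3973/((-1605*(-2258))) = 531*sqrt(1182)/197 - 3973/3624090 = -3973/3624090 + 531*sqrt(1182)/197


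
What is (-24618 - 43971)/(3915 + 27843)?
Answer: -22863/10586 ≈ -2.1597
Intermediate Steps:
(-24618 - 43971)/(3915 + 27843) = -68589/31758 = -68589*1/31758 = -22863/10586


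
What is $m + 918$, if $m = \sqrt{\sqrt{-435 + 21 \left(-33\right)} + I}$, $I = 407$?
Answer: $918 + \sqrt{407 + 2 i \sqrt{282}} \approx 938.19 + 0.83168 i$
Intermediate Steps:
$m = \sqrt{407 + 2 i \sqrt{282}}$ ($m = \sqrt{\sqrt{-435 + 21 \left(-33\right)} + 407} = \sqrt{\sqrt{-435 - 693} + 407} = \sqrt{\sqrt{-1128} + 407} = \sqrt{2 i \sqrt{282} + 407} = \sqrt{407 + 2 i \sqrt{282}} \approx 20.191 + 0.83168 i$)
$m + 918 = \sqrt{407 + 2 i \sqrt{282}} + 918 = 918 + \sqrt{407 + 2 i \sqrt{282}}$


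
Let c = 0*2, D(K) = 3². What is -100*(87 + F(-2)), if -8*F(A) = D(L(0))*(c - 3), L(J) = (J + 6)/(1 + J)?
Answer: -18075/2 ≈ -9037.5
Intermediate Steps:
L(J) = (6 + J)/(1 + J)
D(K) = 9
c = 0
F(A) = 27/8 (F(A) = -9*(0 - 3)/8 = -9*(-3)/8 = -⅛*(-27) = 27/8)
-100*(87 + F(-2)) = -100*(87 + 27/8) = -100*723/8 = -18075/2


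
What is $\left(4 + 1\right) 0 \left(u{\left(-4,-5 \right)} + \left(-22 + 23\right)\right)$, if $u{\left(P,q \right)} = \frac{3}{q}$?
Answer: $0$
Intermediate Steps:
$\left(4 + 1\right) 0 \left(u{\left(-4,-5 \right)} + \left(-22 + 23\right)\right) = \left(4 + 1\right) 0 \left(\frac{3}{-5} + \left(-22 + 23\right)\right) = 5 \cdot 0 \left(3 \left(- \frac{1}{5}\right) + 1\right) = 0 \left(- \frac{3}{5} + 1\right) = 0 \cdot \frac{2}{5} = 0$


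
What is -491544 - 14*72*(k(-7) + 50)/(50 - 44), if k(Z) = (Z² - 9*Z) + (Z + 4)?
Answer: -518256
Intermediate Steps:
k(Z) = 4 + Z² - 8*Z (k(Z) = (Z² - 9*Z) + (4 + Z) = 4 + Z² - 8*Z)
-491544 - 14*72*(k(-7) + 50)/(50 - 44) = -491544 - 14*72*((4 + (-7)² - 8*(-7)) + 50)/(50 - 44) = -491544 - 1008*((4 + 49 + 56) + 50)/6 = -491544 - 1008*(109 + 50)*(⅙) = -491544 - 1008*159*(⅙) = -491544 - 1008*53/2 = -491544 - 1*26712 = -491544 - 26712 = -518256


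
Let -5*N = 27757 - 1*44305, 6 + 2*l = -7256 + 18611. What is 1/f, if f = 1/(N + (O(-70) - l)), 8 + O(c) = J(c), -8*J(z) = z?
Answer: -47283/20 ≈ -2364.1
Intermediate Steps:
J(z) = -z/8
O(c) = -8 - c/8
l = 11349/2 (l = -3 + (-7256 + 18611)/2 = -3 + (1/2)*11355 = -3 + 11355/2 = 11349/2 ≈ 5674.5)
N = 16548/5 (N = -(27757 - 1*44305)/5 = -(27757 - 44305)/5 = -1/5*(-16548) = 16548/5 ≈ 3309.6)
f = -20/47283 (f = 1/(16548/5 + ((-8 - 1/8*(-70)) - 1*11349/2)) = 1/(16548/5 + ((-8 + 35/4) - 11349/2)) = 1/(16548/5 + (3/4 - 11349/2)) = 1/(16548/5 - 22695/4) = 1/(-47283/20) = -20/47283 ≈ -0.00042298)
1/f = 1/(-20/47283) = -47283/20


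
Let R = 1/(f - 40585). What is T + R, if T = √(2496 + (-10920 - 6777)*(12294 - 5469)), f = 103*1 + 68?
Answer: -1/40414 + I*√120779529 ≈ -2.4744e-5 + 10990.0*I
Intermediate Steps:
f = 171 (f = 103 + 68 = 171)
T = I*√120779529 (T = √(2496 - 17697*6825) = √(2496 - 120782025) = √(-120779529) = I*√120779529 ≈ 10990.0*I)
R = -1/40414 (R = 1/(171 - 40585) = 1/(-40414) = -1/40414 ≈ -2.4744e-5)
T + R = I*√120779529 - 1/40414 = -1/40414 + I*√120779529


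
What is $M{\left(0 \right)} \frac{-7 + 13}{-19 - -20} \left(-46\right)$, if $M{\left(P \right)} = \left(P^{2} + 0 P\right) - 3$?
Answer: $828$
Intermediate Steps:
$M{\left(P \right)} = -3 + P^{2}$ ($M{\left(P \right)} = \left(P^{2} + 0\right) - 3 = P^{2} - 3 = -3 + P^{2}$)
$M{\left(0 \right)} \frac{-7 + 13}{-19 - -20} \left(-46\right) = \left(-3 + 0^{2}\right) \frac{-7 + 13}{-19 - -20} \left(-46\right) = \left(-3 + 0\right) \frac{6}{-19 + 20} \left(-46\right) = - 3 \cdot \frac{6}{1} \left(-46\right) = - 3 \cdot 6 \cdot 1 \left(-46\right) = \left(-3\right) 6 \left(-46\right) = \left(-18\right) \left(-46\right) = 828$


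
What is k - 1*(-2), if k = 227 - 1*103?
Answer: 126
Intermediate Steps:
k = 124 (k = 227 - 103 = 124)
k - 1*(-2) = 124 - 1*(-2) = 124 + 2 = 126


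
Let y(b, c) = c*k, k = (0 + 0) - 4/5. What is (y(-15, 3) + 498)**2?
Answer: 6140484/25 ≈ 2.4562e+5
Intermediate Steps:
k = -4/5 (k = 0 - 4*1/5 = 0 - 4/5 = -4/5 ≈ -0.80000)
y(b, c) = -4*c/5 (y(b, c) = c*(-4/5) = -4*c/5)
(y(-15, 3) + 498)**2 = (-4/5*3 + 498)**2 = (-12/5 + 498)**2 = (2478/5)**2 = 6140484/25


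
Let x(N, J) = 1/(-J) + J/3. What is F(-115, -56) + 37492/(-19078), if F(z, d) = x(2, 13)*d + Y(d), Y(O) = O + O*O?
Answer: 1056419042/372021 ≈ 2839.7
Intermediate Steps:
x(N, J) = -1/J + J/3 (x(N, J) = 1*(-1/J) + J*(⅓) = -1/J + J/3)
Y(O) = O + O²
F(z, d) = 166*d/39 + d*(1 + d) (F(z, d) = (-1/13 + (⅓)*13)*d + d*(1 + d) = (-1*1/13 + 13/3)*d + d*(1 + d) = (-1/13 + 13/3)*d + d*(1 + d) = 166*d/39 + d*(1 + d))
F(-115, -56) + 37492/(-19078) = (1/39)*(-56)*(205 + 39*(-56)) + 37492/(-19078) = (1/39)*(-56)*(205 - 2184) + 37492*(-1/19078) = (1/39)*(-56)*(-1979) - 18746/9539 = 110824/39 - 18746/9539 = 1056419042/372021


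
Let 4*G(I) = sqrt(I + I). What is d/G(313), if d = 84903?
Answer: 169806*sqrt(626)/313 ≈ 13574.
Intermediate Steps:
G(I) = sqrt(2)*sqrt(I)/4 (G(I) = sqrt(I + I)/4 = sqrt(2*I)/4 = (sqrt(2)*sqrt(I))/4 = sqrt(2)*sqrt(I)/4)
d/G(313) = 84903/((sqrt(2)*sqrt(313)/4)) = 84903/((sqrt(626)/4)) = 84903*(2*sqrt(626)/313) = 169806*sqrt(626)/313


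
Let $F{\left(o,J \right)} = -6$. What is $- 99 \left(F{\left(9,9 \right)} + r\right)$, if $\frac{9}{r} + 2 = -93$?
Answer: $\frac{57321}{95} \approx 603.38$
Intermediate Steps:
$r = - \frac{9}{95}$ ($r = \frac{9}{-2 - 93} = \frac{9}{-95} = 9 \left(- \frac{1}{95}\right) = - \frac{9}{95} \approx -0.094737$)
$- 99 \left(F{\left(9,9 \right)} + r\right) = - 99 \left(-6 - \frac{9}{95}\right) = \left(-99\right) \left(- \frac{579}{95}\right) = \frac{57321}{95}$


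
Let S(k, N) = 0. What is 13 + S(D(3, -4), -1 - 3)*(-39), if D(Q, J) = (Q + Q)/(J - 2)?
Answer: 13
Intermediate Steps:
D(Q, J) = 2*Q/(-2 + J) (D(Q, J) = (2*Q)/(-2 + J) = 2*Q/(-2 + J))
13 + S(D(3, -4), -1 - 3)*(-39) = 13 + 0*(-39) = 13 + 0 = 13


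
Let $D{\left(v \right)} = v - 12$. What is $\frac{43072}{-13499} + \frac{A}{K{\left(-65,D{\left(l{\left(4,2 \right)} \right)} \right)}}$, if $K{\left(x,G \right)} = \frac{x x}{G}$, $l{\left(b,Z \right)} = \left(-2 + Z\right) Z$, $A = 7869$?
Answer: $- \frac{1456662772}{57033275} \approx -25.541$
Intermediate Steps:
$l{\left(b,Z \right)} = Z \left(-2 + Z\right)$
$D{\left(v \right)} = -12 + v$
$K{\left(x,G \right)} = \frac{x^{2}}{G}$
$\frac{43072}{-13499} + \frac{A}{K{\left(-65,D{\left(l{\left(4,2 \right)} \right)} \right)}} = \frac{43072}{-13499} + \frac{7869}{\frac{1}{-12 + 2 \left(-2 + 2\right)} \left(-65\right)^{2}} = 43072 \left(- \frac{1}{13499}\right) + \frac{7869}{\frac{1}{-12 + 2 \cdot 0} \cdot 4225} = - \frac{43072}{13499} + \frac{7869}{\frac{1}{-12 + 0} \cdot 4225} = - \frac{43072}{13499} + \frac{7869}{\frac{1}{-12} \cdot 4225} = - \frac{43072}{13499} + \frac{7869}{\left(- \frac{1}{12}\right) 4225} = - \frac{43072}{13499} + \frac{7869}{- \frac{4225}{12}} = - \frac{43072}{13499} + 7869 \left(- \frac{12}{4225}\right) = - \frac{43072}{13499} - \frac{94428}{4225} = - \frac{1456662772}{57033275}$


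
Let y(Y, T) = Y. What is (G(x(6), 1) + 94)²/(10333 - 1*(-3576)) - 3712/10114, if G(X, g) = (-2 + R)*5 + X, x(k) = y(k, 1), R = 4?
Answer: 35374596/70337813 ≈ 0.50292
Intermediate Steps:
x(k) = k
G(X, g) = 10 + X (G(X, g) = (-2 + 4)*5 + X = 2*5 + X = 10 + X)
(G(x(6), 1) + 94)²/(10333 - 1*(-3576)) - 3712/10114 = ((10 + 6) + 94)²/(10333 - 1*(-3576)) - 3712/10114 = (16 + 94)²/(10333 + 3576) - 3712*1/10114 = 110²/13909 - 1856/5057 = 12100*(1/13909) - 1856/5057 = 12100/13909 - 1856/5057 = 35374596/70337813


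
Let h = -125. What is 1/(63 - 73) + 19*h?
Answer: -23751/10 ≈ -2375.1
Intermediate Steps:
1/(63 - 73) + 19*h = 1/(63 - 73) + 19*(-125) = 1/(-10) - 2375 = -1/10 - 2375 = -23751/10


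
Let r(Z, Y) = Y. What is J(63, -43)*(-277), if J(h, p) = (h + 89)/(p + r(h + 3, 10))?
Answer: 42104/33 ≈ 1275.9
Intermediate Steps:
J(h, p) = (89 + h)/(10 + p) (J(h, p) = (h + 89)/(p + 10) = (89 + h)/(10 + p))
J(63, -43)*(-277) = ((89 + 63)/(10 - 43))*(-277) = (152/(-33))*(-277) = -1/33*152*(-277) = -152/33*(-277) = 42104/33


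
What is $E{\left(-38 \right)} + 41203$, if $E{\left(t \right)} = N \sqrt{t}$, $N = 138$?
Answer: $41203 + 138 i \sqrt{38} \approx 41203.0 + 850.69 i$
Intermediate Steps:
$E{\left(t \right)} = 138 \sqrt{t}$
$E{\left(-38 \right)} + 41203 = 138 \sqrt{-38} + 41203 = 138 i \sqrt{38} + 41203 = 41203 + 138 i \sqrt{38}$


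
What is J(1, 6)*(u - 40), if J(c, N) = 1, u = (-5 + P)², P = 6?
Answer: -39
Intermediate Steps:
u = 1 (u = (-5 + 6)² = 1² = 1)
J(1, 6)*(u - 40) = 1*(1 - 40) = 1*(-39) = -39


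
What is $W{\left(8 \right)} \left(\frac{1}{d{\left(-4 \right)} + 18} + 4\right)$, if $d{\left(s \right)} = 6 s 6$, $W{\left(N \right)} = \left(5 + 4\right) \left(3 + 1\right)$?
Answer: $\frac{1006}{7} \approx 143.71$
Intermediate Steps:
$W{\left(N \right)} = 36$ ($W{\left(N \right)} = 9 \cdot 4 = 36$)
$d{\left(s \right)} = 36 s$ ($d{\left(s \right)} = 6 \cdot 6 s = 36 s$)
$W{\left(8 \right)} \left(\frac{1}{d{\left(-4 \right)} + 18} + 4\right) = 36 \left(\frac{1}{36 \left(-4\right) + 18} + 4\right) = 36 \left(\frac{1}{-144 + 18} + 4\right) = 36 \left(\frac{1}{-126} + 4\right) = 36 \left(- \frac{1}{126} + 4\right) = 36 \cdot \frac{503}{126} = \frac{1006}{7}$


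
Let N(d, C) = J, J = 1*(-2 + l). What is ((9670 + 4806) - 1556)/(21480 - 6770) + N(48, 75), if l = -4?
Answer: -7534/1471 ≈ -5.1217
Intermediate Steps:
J = -6 (J = 1*(-2 - 4) = 1*(-6) = -6)
N(d, C) = -6
((9670 + 4806) - 1556)/(21480 - 6770) + N(48, 75) = ((9670 + 4806) - 1556)/(21480 - 6770) - 6 = (14476 - 1556)/14710 - 6 = 12920*(1/14710) - 6 = 1292/1471 - 6 = -7534/1471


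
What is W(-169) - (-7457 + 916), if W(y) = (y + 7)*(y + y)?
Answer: 61297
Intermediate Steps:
W(y) = 2*y*(7 + y) (W(y) = (7 + y)*(2*y) = 2*y*(7 + y))
W(-169) - (-7457 + 916) = 2*(-169)*(7 - 169) - (-7457 + 916) = 2*(-169)*(-162) - 1*(-6541) = 54756 + 6541 = 61297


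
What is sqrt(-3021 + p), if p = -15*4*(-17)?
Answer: I*sqrt(2001) ≈ 44.733*I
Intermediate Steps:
p = 1020 (p = -60*(-17) = 1020)
sqrt(-3021 + p) = sqrt(-3021 + 1020) = sqrt(-2001) = I*sqrt(2001)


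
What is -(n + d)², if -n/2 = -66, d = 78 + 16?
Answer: -51076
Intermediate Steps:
d = 94
n = 132 (n = -2*(-66) = 132)
-(n + d)² = -(132 + 94)² = -1*226² = -1*51076 = -51076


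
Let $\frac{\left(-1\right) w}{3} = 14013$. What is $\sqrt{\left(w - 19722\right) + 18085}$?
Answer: $2 i \sqrt{10919} \approx 208.99 i$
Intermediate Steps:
$w = -42039$ ($w = \left(-3\right) 14013 = -42039$)
$\sqrt{\left(w - 19722\right) + 18085} = \sqrt{\left(-42039 - 19722\right) + 18085} = \sqrt{-61761 + 18085} = \sqrt{-43676} = 2 i \sqrt{10919}$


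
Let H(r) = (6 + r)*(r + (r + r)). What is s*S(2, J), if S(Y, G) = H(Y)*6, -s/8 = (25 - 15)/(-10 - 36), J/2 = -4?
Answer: 11520/23 ≈ 500.87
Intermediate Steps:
J = -8 (J = 2*(-4) = -8)
H(r) = 3*r*(6 + r) (H(r) = (6 + r)*(r + 2*r) = (6 + r)*(3*r) = 3*r*(6 + r))
s = 40/23 (s = -8*(25 - 15)/(-10 - 36) = -80/(-46) = -80*(-1)/46 = -8*(-5/23) = 40/23 ≈ 1.7391)
S(Y, G) = 18*Y*(6 + Y) (S(Y, G) = (3*Y*(6 + Y))*6 = 18*Y*(6 + Y))
s*S(2, J) = 40*(18*2*(6 + 2))/23 = 40*(18*2*8)/23 = (40/23)*288 = 11520/23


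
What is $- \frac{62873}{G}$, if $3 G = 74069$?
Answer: $- \frac{188619}{74069} \approx -2.5465$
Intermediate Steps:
$G = \frac{74069}{3}$ ($G = \frac{1}{3} \cdot 74069 = \frac{74069}{3} \approx 24690.0$)
$- \frac{62873}{G} = - \frac{62873}{\frac{74069}{3}} = \left(-62873\right) \frac{3}{74069} = - \frac{188619}{74069}$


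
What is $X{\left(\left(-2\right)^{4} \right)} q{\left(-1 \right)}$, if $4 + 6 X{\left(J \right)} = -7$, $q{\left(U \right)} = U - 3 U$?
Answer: $- \frac{11}{3} \approx -3.6667$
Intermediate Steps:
$q{\left(U \right)} = - 2 U$
$X{\left(J \right)} = - \frac{11}{6}$ ($X{\left(J \right)} = - \frac{2}{3} + \frac{1}{6} \left(-7\right) = - \frac{2}{3} - \frac{7}{6} = - \frac{11}{6}$)
$X{\left(\left(-2\right)^{4} \right)} q{\left(-1 \right)} = - \frac{11 \left(\left(-2\right) \left(-1\right)\right)}{6} = \left(- \frac{11}{6}\right) 2 = - \frac{11}{3}$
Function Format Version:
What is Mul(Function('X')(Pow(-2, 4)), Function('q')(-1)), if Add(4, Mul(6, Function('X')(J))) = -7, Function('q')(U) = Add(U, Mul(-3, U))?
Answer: Rational(-11, 3) ≈ -3.6667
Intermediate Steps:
Function('q')(U) = Mul(-2, U)
Function('X')(J) = Rational(-11, 6) (Function('X')(J) = Add(Rational(-2, 3), Mul(Rational(1, 6), -7)) = Add(Rational(-2, 3), Rational(-7, 6)) = Rational(-11, 6))
Mul(Function('X')(Pow(-2, 4)), Function('q')(-1)) = Mul(Rational(-11, 6), Mul(-2, -1)) = Mul(Rational(-11, 6), 2) = Rational(-11, 3)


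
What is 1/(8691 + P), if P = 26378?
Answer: 1/35069 ≈ 2.8515e-5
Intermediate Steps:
1/(8691 + P) = 1/(8691 + 26378) = 1/35069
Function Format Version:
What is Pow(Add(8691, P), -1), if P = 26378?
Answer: Rational(1, 35069) ≈ 2.8515e-5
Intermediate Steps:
Pow(Add(8691, P), -1) = Pow(Add(8691, 26378), -1) = Pow(35069, -1) = Rational(1, 35069)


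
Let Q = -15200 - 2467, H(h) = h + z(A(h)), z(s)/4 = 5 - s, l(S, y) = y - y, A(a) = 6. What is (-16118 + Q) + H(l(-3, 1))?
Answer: -33789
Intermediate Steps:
l(S, y) = 0
z(s) = 20 - 4*s (z(s) = 4*(5 - s) = 20 - 4*s)
H(h) = -4 + h (H(h) = h + (20 - 4*6) = h + (20 - 24) = h - 4 = -4 + h)
Q = -17667
(-16118 + Q) + H(l(-3, 1)) = (-16118 - 17667) + (-4 + 0) = -33785 - 4 = -33789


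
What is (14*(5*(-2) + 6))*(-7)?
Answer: 392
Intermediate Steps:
(14*(5*(-2) + 6))*(-7) = (14*(-10 + 6))*(-7) = (14*(-4))*(-7) = -56*(-7) = 392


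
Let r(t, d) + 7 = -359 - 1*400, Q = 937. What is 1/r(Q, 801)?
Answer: -1/766 ≈ -0.0013055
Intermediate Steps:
r(t, d) = -766 (r(t, d) = -7 + (-359 - 1*400) = -7 + (-359 - 400) = -7 - 759 = -766)
1/r(Q, 801) = 1/(-766) = -1/766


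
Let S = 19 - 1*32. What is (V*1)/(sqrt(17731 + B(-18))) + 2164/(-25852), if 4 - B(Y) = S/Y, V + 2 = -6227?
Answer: -541/6463 - 18687*sqrt(638434)/319217 ≈ -46.858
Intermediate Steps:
V = -6229 (V = -2 - 6227 = -6229)
S = -13 (S = 19 - 32 = -13)
B(Y) = 4 + 13/Y (B(Y) = 4 - (-13)/Y = 4 + 13/Y)
(V*1)/(sqrt(17731 + B(-18))) + 2164/(-25852) = (-6229*1)/(sqrt(17731 + (4 + 13/(-18)))) + 2164/(-25852) = -6229/sqrt(17731 + (4 + 13*(-1/18))) + 2164*(-1/25852) = -6229/sqrt(17731 + (4 - 13/18)) - 541/6463 = -6229/sqrt(17731 + 59/18) - 541/6463 = -6229*3*sqrt(638434)/319217 - 541/6463 = -18687*sqrt(638434)/319217 - 541/6463 = -541/6463 - 18687*sqrt(638434)/319217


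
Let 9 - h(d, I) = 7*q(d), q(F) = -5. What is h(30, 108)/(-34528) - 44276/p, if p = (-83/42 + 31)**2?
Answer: -674200267619/12826815352 ≈ -52.562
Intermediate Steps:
h(d, I) = 44 (h(d, I) = 9 - 7*(-5) = 9 - 1*(-35) = 9 + 35 = 44)
p = 1485961/1764 (p = (-83*1/42 + 31)**2 = (-83/42 + 31)**2 = (1219/42)**2 = 1485961/1764 ≈ 842.38)
h(30, 108)/(-34528) - 44276/p = 44/(-34528) - 44276/1485961/1764 = 44*(-1/34528) - 44276*1764/1485961 = -11/8632 - 78102864/1485961 = -674200267619/12826815352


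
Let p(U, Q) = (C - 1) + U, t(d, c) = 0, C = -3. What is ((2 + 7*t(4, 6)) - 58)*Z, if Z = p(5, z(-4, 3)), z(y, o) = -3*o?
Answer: -56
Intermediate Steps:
p(U, Q) = -4 + U (p(U, Q) = (-3 - 1) + U = -4 + U)
Z = 1 (Z = -4 + 5 = 1)
((2 + 7*t(4, 6)) - 58)*Z = ((2 + 7*0) - 58)*1 = ((2 + 0) - 58)*1 = (2 - 58)*1 = -56*1 = -56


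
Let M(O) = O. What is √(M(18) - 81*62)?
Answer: 6*I*√139 ≈ 70.739*I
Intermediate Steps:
√(M(18) - 81*62) = √(18 - 81*62) = √(18 - 5022) = √(-5004) = 6*I*√139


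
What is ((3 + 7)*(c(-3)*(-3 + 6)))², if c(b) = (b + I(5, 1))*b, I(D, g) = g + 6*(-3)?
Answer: 3240000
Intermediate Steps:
I(D, g) = -18 + g (I(D, g) = g - 18 = -18 + g)
c(b) = b*(-17 + b) (c(b) = (b + (-18 + 1))*b = (b - 17)*b = (-17 + b)*b = b*(-17 + b))
((3 + 7)*(c(-3)*(-3 + 6)))² = ((3 + 7)*((-3*(-17 - 3))*(-3 + 6)))² = (10*(-3*(-20)*3))² = (10*(60*3))² = (10*180)² = 1800² = 3240000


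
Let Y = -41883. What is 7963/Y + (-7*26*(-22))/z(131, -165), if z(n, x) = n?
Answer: 166656379/5486673 ≈ 30.375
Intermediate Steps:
7963/Y + (-7*26*(-22))/z(131, -165) = 7963/(-41883) + (-7*26*(-22))/131 = 7963*(-1/41883) - 182*(-22)*(1/131) = -7963/41883 + 4004*(1/131) = -7963/41883 + 4004/131 = 166656379/5486673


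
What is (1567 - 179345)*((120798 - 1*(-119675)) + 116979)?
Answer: -63547101656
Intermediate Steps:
(1567 - 179345)*((120798 - 1*(-119675)) + 116979) = -177778*((120798 + 119675) + 116979) = -177778*(240473 + 116979) = -177778*357452 = -63547101656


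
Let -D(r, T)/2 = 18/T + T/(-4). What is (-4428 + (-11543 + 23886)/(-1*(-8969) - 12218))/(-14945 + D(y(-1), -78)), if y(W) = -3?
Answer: 11010935/37227042 ≈ 0.29578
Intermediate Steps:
D(r, T) = T/2 - 36/T (D(r, T) = -2*(18/T + T/(-4)) = -2*(18/T + T*(-¼)) = -2*(18/T - T/4) = T/2 - 36/T)
(-4428 + (-11543 + 23886)/(-1*(-8969) - 12218))/(-14945 + D(y(-1), -78)) = (-4428 + (-11543 + 23886)/(-1*(-8969) - 12218))/(-14945 + ((½)*(-78) - 36/(-78))) = (-4428 + 12343/(8969 - 12218))/(-14945 + (-39 - 36*(-1/78))) = (-4428 + 12343/(-3249))/(-14945 + (-39 + 6/13)) = (-4428 + 12343*(-1/3249))/(-14945 - 501/13) = (-4428 - 12343/3249)/(-194786/13) = -14398915/3249*(-13/194786) = 11010935/37227042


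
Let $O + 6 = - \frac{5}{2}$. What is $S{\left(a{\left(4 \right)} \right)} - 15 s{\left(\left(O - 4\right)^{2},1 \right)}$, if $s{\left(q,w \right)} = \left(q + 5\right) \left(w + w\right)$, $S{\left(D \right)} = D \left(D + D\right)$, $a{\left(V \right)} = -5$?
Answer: $- \frac{9575}{2} \approx -4787.5$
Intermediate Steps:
$S{\left(D \right)} = 2 D^{2}$ ($S{\left(D \right)} = D 2 D = 2 D^{2}$)
$O = - \frac{17}{2}$ ($O = -6 - \frac{5}{2} = - \frac{17}{2} \approx -8.5$)
$s{\left(q,w \right)} = 2 w \left(5 + q\right)$ ($s{\left(q,w \right)} = \left(5 + q\right) 2 w = 2 w \left(5 + q\right)$)
$S{\left(a{\left(4 \right)} \right)} - 15 s{\left(\left(O - 4\right)^{2},1 \right)} = 2 \left(-5\right)^{2} - 15 \cdot 2 \cdot 1 \left(5 + \left(- \frac{17}{2} - 4\right)^{2}\right) = 2 \cdot 25 - 15 \cdot 2 \cdot 1 \left(5 + \left(- \frac{25}{2}\right)^{2}\right) = 50 - 15 \cdot 2 \cdot 1 \left(5 + \frac{625}{4}\right) = 50 - 15 \cdot 2 \cdot 1 \cdot \frac{645}{4} = 50 - \frac{9675}{2} = - \frac{9575}{2}$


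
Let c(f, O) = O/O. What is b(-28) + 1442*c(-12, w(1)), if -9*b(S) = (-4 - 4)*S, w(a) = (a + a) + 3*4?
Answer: 12754/9 ≈ 1417.1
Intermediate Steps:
w(a) = 12 + 2*a (w(a) = 2*a + 12 = 12 + 2*a)
c(f, O) = 1
b(S) = 8*S/9 (b(S) = -(-4 - 4)*S/9 = -(-8)*S/9 = 8*S/9)
b(-28) + 1442*c(-12, w(1)) = (8/9)*(-28) + 1442*1 = -224/9 + 1442 = 12754/9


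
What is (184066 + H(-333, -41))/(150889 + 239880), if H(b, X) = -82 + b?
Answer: 183651/390769 ≈ 0.46997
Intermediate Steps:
(184066 + H(-333, -41))/(150889 + 239880) = (184066 + (-82 - 333))/(150889 + 239880) = (184066 - 415)/390769 = 183651*(1/390769) = 183651/390769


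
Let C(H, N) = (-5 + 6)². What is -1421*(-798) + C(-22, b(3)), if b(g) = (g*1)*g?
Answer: 1133959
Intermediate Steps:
b(g) = g² (b(g) = g*g = g²)
C(H, N) = 1 (C(H, N) = 1² = 1)
-1421*(-798) + C(-22, b(3)) = -1421*(-798) + 1 = 1133958 + 1 = 1133959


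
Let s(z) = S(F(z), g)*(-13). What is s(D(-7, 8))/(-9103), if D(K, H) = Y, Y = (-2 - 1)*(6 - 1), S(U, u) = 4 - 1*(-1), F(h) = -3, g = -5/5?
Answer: 65/9103 ≈ 0.0071405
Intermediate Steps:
g = -1 (g = -5*⅕ = -1)
S(U, u) = 5 (S(U, u) = 4 + 1 = 5)
Y = -15 (Y = -3*5 = -15)
D(K, H) = -15
s(z) = -65 (s(z) = 5*(-13) = -65)
s(D(-7, 8))/(-9103) = -65/(-9103) = -65*(-1/9103) = 65/9103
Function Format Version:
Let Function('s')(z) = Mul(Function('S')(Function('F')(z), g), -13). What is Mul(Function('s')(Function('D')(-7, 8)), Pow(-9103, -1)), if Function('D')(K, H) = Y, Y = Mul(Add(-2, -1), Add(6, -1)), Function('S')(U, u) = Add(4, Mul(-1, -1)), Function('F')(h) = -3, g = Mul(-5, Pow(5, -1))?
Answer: Rational(65, 9103) ≈ 0.0071405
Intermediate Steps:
g = -1 (g = Mul(-5, Rational(1, 5)) = -1)
Function('S')(U, u) = 5 (Function('S')(U, u) = Add(4, 1) = 5)
Y = -15 (Y = Mul(-3, 5) = -15)
Function('D')(K, H) = -15
Function('s')(z) = -65 (Function('s')(z) = Mul(5, -13) = -65)
Mul(Function('s')(Function('D')(-7, 8)), Pow(-9103, -1)) = Mul(-65, Pow(-9103, -1)) = Mul(-65, Rational(-1, 9103)) = Rational(65, 9103)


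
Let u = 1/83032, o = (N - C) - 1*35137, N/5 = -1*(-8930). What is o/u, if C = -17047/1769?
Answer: 1398719209408/1769 ≈ 7.9068e+8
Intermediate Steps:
N = 44650 (N = 5*(-1*(-8930)) = 5*8930 = 44650)
C = -17047/1769 (C = -17047*1/1769 = -17047/1769 ≈ -9.6365)
o = 16845544/1769 (o = (44650 - 1*(-17047/1769)) - 1*35137 = (44650 + 17047/1769) - 35137 = 79002897/1769 - 35137 = 16845544/1769 ≈ 9522.6)
u = 1/83032 ≈ 1.2044e-5
o/u = 16845544/(1769*(1/83032)) = (16845544/1769)*83032 = 1398719209408/1769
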